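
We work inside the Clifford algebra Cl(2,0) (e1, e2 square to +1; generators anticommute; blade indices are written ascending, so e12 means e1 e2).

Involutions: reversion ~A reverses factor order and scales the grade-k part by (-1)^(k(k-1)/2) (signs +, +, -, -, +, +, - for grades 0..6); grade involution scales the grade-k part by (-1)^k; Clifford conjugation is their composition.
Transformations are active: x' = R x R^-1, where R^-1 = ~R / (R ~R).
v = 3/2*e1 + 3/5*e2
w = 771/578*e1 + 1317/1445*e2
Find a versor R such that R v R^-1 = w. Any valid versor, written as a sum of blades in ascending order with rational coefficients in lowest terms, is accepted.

Why this works: both vectors square to 261/100, so q(v) = q(w) and R = v + w = 819/289*e1 + 2184/1445*e2 carries v to w — its own direction survives, the complement (v - w)/2 flips.
Answer: 819/289*e1 + 2184/1445*e2


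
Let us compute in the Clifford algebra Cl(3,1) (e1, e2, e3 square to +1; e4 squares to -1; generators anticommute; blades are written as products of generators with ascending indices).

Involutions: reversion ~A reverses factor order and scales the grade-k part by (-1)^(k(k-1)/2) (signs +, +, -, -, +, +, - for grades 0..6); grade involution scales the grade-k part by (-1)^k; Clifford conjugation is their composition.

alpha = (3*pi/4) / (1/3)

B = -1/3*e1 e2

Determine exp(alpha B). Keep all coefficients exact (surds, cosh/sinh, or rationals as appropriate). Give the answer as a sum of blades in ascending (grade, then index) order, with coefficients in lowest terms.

B^2 = (-1/3)^2*(e1 e2)^2 = 1/9*(-1) = -1/9 (a basis 2-blade squares to minus the product of its generators' squares).
B^2 = -1/9 — a negative square means the series sums to a rotation: l = 1/3, alpha*l = 3*pi/4, so exp(alpha B) = cos(3*pi/4) + (sin(3*pi/4)/(1/3))*B = -sqrt(2)/2 + (3*sqrt(2)/2)*B.
Answer: -sqrt(2)/2 - sqrt(2)/2*e1 e2


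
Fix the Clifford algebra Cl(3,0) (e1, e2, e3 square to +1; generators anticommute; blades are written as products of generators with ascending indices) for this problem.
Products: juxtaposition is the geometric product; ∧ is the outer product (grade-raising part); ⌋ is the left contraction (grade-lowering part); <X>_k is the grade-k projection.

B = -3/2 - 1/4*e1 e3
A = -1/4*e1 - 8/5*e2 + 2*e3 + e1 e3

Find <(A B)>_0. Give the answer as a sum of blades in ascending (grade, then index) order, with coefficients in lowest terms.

step 1: 1/4 + 7/8*e1 + 12/5*e2 - 47/16*e3 - 3/2*e1 e3 - 2/5*e1 e2 e3
step 2: 1/4
Answer: 1/4


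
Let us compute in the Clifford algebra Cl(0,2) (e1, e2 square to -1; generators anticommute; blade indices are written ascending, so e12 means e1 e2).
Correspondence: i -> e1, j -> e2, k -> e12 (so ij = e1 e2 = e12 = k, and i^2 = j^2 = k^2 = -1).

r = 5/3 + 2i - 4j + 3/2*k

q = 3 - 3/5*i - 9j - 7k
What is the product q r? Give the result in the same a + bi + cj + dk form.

In blades: q = 3 - 3/5*e1 - 9*e2 - 7*e12, r = 5/3 + 2*e1 - 4*e2 + 3/2*e12.
Distribute q over r term by term (generator squares from the signature, products reordered to ascending indices): (3)*r = 5 + 6*e1 - 12*e2 + 9/2*e12; (-3/5*e1)*r = 6/5 - e1 + 9/10*e2 + 12/5*e12; (-9*e2)*r = -36 - 27/2*e1 - 15*e2 + 18*e12; (-7*e12)*r = 21/2 - 28*e1 - 14*e2 - 35/3*e12.
Sum: -193/10 - 73/2*e1 - 401/10*e2 + 397/30*e12; translating back through the correspondence:
Answer: -193/10 - 73/2*i - 401/10*j + 397/30*k


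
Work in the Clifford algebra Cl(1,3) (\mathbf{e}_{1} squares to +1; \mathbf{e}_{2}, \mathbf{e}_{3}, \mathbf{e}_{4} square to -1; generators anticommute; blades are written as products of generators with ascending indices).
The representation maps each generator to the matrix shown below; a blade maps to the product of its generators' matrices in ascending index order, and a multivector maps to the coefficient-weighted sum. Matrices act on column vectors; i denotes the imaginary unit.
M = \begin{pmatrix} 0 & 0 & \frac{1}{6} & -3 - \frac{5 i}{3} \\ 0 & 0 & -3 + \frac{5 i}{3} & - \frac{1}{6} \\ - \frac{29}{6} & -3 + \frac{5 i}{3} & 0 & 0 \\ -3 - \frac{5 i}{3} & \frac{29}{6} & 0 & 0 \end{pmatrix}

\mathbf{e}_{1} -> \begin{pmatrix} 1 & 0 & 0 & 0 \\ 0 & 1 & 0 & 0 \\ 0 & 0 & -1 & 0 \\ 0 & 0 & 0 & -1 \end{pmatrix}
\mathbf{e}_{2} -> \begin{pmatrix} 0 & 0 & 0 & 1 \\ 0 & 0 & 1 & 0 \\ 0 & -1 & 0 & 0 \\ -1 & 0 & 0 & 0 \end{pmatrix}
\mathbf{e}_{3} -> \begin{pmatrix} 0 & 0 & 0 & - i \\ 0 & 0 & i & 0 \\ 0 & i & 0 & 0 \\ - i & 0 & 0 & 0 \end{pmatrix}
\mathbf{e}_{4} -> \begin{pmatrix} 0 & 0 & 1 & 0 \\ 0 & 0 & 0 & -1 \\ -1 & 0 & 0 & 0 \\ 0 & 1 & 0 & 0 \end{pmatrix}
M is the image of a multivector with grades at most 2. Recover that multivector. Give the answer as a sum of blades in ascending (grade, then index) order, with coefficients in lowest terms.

Method: the blade images are trace-orthogonal — tr(rho(e_A) rho(e_B)^-1) = 4 if A = B and 0 otherwise — and rho(e_A)^-1 = (e_A)^2 * rho(e_A) with (e_A)^2 = +1 or -1, so the coefficient of e_A in the preimage is (e_A)^2 * tr(M rho(e_A))/4.
Nonzero projections over blades of grade <= 2: e_{3}: (e_{3})^2 = -1, tr(M rho(e_{3})) = - \frac{20}{3}, coefficient \frac{5}{3}; e_{4}: (e_{4})^2 = -1, tr(M rho(e_{4})) = -10, coefficient \frac{5}{2}; e_{1} e_{2}: (e_{1} e_{2})^2 = +1, tr(M rho(e_{1} e_{2})) = -12, coefficient -3; e_{1} e_{4}: (e_{1} e_{4})^2 = +1, tr(M rho(e_{1} e_{4})) = - \frac{28}{3}, coefficient -\frac{7}{3}. Every other blade of grade <= 2 projects to 0.
Answer: \frac{5}{3} e_{3} + \frac{5}{2} e_{4} - 3 e_{1} e_{2} - \frac{7}{3} e_{1} e_{4}


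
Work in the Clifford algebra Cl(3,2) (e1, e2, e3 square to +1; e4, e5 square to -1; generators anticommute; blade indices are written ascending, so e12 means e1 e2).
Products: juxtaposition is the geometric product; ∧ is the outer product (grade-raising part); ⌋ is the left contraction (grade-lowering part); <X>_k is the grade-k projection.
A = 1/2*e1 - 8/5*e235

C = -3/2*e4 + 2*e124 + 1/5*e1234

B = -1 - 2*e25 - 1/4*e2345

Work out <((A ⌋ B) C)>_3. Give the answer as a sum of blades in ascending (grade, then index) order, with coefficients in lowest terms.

step 1: -2/5*e4
step 2: -3/5 + 4/5*e12 - 2/25*e123
step 3: -2/25*e123
Answer: -2/25*e123


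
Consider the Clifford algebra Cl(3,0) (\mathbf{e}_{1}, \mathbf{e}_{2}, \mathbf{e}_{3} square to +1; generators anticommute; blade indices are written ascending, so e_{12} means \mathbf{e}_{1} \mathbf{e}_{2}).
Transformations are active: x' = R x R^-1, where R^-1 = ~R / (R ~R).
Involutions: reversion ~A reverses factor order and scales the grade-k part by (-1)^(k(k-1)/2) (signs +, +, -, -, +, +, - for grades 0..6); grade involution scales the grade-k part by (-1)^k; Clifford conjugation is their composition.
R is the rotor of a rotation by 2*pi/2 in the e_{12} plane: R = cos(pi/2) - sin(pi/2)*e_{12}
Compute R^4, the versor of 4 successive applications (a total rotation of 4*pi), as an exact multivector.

Because a rotor carries half the rotation angle, composing 4 copies of this e_{12}-plane rotor multiplies the phase: 4*(pi/2) = 2 \pi, hence R^4 = cos(2 \pi) - sin(2 \pi)*e_{12}.
cos(2 \pi) = 1 and sin(2 \pi) = 0, so R^4 = 1. The total rotation 4*pi is 2 full turns, so every vector returns to itself, yet the rotor is +1, back on the identity sheet (an even number of 2*pi turns).
Answer: 1


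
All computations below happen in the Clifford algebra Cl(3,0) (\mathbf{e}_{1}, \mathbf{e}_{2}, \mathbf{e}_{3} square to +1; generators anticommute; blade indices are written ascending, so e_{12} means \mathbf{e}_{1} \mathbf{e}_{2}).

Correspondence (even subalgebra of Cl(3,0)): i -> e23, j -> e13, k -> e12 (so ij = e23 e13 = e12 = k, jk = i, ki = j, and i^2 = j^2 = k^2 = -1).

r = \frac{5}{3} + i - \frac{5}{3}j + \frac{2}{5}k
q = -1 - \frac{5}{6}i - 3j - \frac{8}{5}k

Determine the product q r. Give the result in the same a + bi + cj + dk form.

In blades: q = -1 - \frac{8}{5} e_{12} - 3 e_{13} - \frac{5}{6} e_{23}, r = \frac{5}{3} + \frac{2}{5} e_{12} - \frac{5}{3} e_{13} + e_{23}.
Distribute q over r term by term (generator squares from the signature, products reordered to ascending indices): (-1)*r = -\frac{5}{3} - \frac{2}{5} e_{12} + \frac{5}{3} e_{13} - e_{23}; (-\frac{8}{5} e_{12})*r = \frac{16}{25} - \frac{8}{3} e_{12} - \frac{8}{5} e_{13} - \frac{8}{3} e_{23}; (-3 e_{13})*r = -5 + 3 e_{12} - 5 e_{13} - \frac{6}{5} e_{23}; (-\frac{5}{6} e_{23})*r = \frac{5}{6} + \frac{25}{18} e_{12} + \frac{1}{3} e_{13} - \frac{25}{18} e_{23}.
Sum: -\frac{779}{150} + \frac{119}{90} e_{12} - \frac{23}{5} e_{13} - \frac{563}{90} e_{23}; translating back through the correspondence:
Answer: -\frac{779}{150} - \frac{563}{90}i - \frac{23}{5}j + \frac{119}{90}k


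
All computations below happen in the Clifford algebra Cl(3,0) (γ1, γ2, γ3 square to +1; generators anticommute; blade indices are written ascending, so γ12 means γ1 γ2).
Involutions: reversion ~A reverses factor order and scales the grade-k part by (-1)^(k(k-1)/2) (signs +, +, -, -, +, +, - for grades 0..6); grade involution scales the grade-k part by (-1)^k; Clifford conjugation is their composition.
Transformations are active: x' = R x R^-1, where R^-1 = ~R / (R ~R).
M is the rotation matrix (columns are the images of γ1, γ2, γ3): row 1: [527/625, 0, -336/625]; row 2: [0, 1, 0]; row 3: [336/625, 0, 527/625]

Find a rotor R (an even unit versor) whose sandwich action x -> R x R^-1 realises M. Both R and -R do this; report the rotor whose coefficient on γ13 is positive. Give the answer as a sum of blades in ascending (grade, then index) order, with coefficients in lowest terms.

Method: write R = a + b12*γ12 + b13*γ13 + b23*γ23 with a^2 + b12^2 + b13^2 + b23^2 = 1 (so R^-1 = ~R). Expanding the columns R e_j ~R gives tr M = 4a^2 - 1 and, from the antisymmetric part, M21 - M12 = -4a*b12, M13 - M31 = 4a*b13, M32 - M23 = -4a*b23.
Here tr M = 1679/625, so a^2 = (1 + tr M)/4 = 576/625 and a = ±24/25. Taking a = 24/25: M21 - M12 = 0, M13 - M31 = -672/625, M32 - M23 = 0, giving b12 = 0, b13 = -7/25, b23 = 0, i.e. R = 24/25 - 7/25*γ13.
Its γ13 coefficient is negative, so report the other preimage -R.
Answer: -24/25 + 7/25*γ13. Note: both R and -R realise this M (trace 1679/625); the covering map identifies them, and the γ13-coefficient sign is the tie-breaker.


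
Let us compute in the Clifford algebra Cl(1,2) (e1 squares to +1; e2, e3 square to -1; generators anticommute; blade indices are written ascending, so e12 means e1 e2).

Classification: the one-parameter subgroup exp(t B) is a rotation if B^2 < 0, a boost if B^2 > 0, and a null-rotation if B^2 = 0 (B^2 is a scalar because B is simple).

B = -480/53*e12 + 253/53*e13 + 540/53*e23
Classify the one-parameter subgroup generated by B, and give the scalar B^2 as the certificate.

B^2 term by term: the squares give (-480/53)^2*(e12)^2 + (253/53)^2*(e13)^2 + (540/53)^2*(e23)^2 = 230400/2809*(+1) + 64009/2809*(+1) + 291600/2809*(-1) = 1 (each basis 2-blade squares to minus the product of its generators' squares); cross terms between blades sharing an index anticommute and cancel. So B^2 = 1.
Answer: boost, certificate B^2 = 1. No conjugation can change B^2 = 1; the sign gives the class.


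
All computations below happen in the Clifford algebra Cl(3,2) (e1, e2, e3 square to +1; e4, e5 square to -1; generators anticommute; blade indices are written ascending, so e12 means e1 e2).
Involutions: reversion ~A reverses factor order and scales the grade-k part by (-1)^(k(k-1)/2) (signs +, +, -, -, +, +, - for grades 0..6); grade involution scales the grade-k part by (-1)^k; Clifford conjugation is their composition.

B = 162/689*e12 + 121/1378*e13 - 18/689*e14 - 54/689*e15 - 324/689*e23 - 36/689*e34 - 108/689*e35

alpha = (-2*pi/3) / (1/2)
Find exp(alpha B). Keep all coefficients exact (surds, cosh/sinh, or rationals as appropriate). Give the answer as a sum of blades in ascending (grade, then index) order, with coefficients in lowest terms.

B^2 term by term: the squares give (162/689)^2*(e12)^2 + (121/1378)^2*(e13)^2 + (-18/689)^2*(e14)^2 + (-54/689)^2*(e15)^2 + (-324/689)^2*(e23)^2 + (-36/689)^2*(e34)^2 + (-108/689)^2*(e35)^2 = 26244/474721*(-1) + 14641/1898884*(-1) + 324/474721*(+1) + 2916/474721*(+1) + 104976/474721*(-1) + 1296/474721*(+1) + 11664/474721*(+1) = -1/4 (each basis 2-blade squares to minus the product of its generators' squares); cross terms between blades sharing an index anticommute and cancel; the commuting (index-disjoint) pairs give grade-4 terms 2*c*c'*(blade product), which cancel blade by blade — e1234: -11664/474721 + 11664/474721 = 0; e1235: -34992/474721 + 34992/474721 = 0; e1345: -3888/474721 + 3888/474721 = 0 — confirming B is simple. So B^2 = -1/4.
B^2 = -1/4 — the negative square puts this in the circular regime; l = 1/2, alpha*l = -2*pi/3, so exp(alpha B) = cos(-2*pi/3) + (sin(-2*pi/3)/(1/2))*B = -1/2 + (-sqrt(3))*B.
Answer: -1/2 - 162*sqrt(3)/689*e12 - 121*sqrt(3)/1378*e13 + 18*sqrt(3)/689*e14 + 54*sqrt(3)/689*e15 + 324*sqrt(3)/689*e23 + 36*sqrt(3)/689*e34 + 108*sqrt(3)/689*e35


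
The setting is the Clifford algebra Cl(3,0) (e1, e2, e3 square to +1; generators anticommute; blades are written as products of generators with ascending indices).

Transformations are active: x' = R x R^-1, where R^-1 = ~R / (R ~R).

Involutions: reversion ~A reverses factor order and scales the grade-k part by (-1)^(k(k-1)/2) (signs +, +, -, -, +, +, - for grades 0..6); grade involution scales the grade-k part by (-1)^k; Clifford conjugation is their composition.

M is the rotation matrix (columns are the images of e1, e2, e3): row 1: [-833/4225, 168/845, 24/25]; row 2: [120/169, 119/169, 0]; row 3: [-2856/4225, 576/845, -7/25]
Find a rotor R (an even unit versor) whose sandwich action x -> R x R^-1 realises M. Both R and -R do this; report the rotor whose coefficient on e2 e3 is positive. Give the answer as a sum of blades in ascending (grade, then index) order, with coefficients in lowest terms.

Method: write R = a + b12*e1 e2 + b13*e1 e3 + b23*e2 e3 with a^2 + b12^2 + b13^2 + b23^2 = 1 (so R^-1 = ~R). Expanding the columns R e_j ~R gives tr M = 4a^2 - 1 and, from the antisymmetric part, M21 - M12 = -4a*b12, M13 - M31 = 4a*b13, M32 - M23 = -4a*b23.
Here tr M = 959/4225, so a^2 = (1 + tr M)/4 = 1296/4225 and a = ±36/65. Taking a = 36/65: M21 - M12 = 432/845, M13 - M31 = 6912/4225, M32 - M23 = 576/845, giving b12 = -3/13, b13 = 48/65, b23 = -4/13, i.e. R = 36/65 - 3/13*e1 e2 + 48/65*e1 e3 - 4/13*e2 e3.
Its e2 e3 coefficient is negative, so report the other preimage -R.
Answer: -36/65 + 3/13*e1 e2 - 48/65*e1 e3 + 4/13*e2 e3. Uniqueness: Spin(3) -> SO(3) maps R and -R to the same rotation of trace 959/4225; fixing the sign of the e2 e3 coefficient removes the ambiguity.


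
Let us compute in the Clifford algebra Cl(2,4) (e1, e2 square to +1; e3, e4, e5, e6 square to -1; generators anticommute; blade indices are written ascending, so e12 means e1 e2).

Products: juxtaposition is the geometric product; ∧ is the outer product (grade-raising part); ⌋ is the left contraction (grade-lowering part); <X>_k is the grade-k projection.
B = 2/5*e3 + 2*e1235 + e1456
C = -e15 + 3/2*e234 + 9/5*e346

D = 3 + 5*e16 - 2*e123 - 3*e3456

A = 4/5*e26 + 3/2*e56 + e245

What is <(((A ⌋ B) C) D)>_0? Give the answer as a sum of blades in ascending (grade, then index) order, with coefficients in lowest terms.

step 1: -3/2*e14
step 2: -3/2*e45 + 9/4*e123 - 27/10*e136
step 3: -9/2 + 27/2*e3 + 27/5*e26 - 9/2*e36 - 9/2*e45 + 27/4*e123 - 81/10*e136 - 81/10*e145 + 45/4*e236 - 15/2*e1456 + 3*e12345 + 27/4*e12456
step 4: -9/2
Answer: -9/2


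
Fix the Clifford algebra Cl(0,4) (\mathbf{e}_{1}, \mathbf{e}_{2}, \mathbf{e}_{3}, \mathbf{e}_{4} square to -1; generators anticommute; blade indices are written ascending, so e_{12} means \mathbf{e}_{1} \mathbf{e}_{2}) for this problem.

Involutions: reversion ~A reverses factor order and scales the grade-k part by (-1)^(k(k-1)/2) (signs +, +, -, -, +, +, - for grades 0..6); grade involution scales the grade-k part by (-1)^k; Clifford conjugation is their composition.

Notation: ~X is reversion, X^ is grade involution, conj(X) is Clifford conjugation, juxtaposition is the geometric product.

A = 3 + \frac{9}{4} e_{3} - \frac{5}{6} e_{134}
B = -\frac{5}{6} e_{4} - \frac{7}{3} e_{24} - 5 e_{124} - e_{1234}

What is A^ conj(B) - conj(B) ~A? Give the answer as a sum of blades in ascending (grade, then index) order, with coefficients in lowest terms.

first term: -\frac{5}{6} e_{2} + \frac{5}{2} e_{4} - \frac{25}{36} e_{13} - \frac{25}{6} e_{23} + 7 e_{24} - \frac{15}{8} e_{34} - \frac{35}{18} e_{123} - \frac{69}{4} e_{124} + \frac{21}{4} e_{234} + \frac{33}{4} e_{1234}
second term: \frac{5}{6} e_{2} + \frac{5}{2} e_{4} - \frac{25}{36} e_{13} + \frac{25}{6} e_{23} + 7 e_{24} - \frac{15}{8} e_{34} + \frac{35}{18} e_{123} - \frac{69}{4} e_{124} - \frac{21}{4} e_{234} + \frac{33}{4} e_{1234}
Answer: -\frac{5}{3} e_{2} - \frac{25}{3} e_{23} - \frac{35}{9} e_{123} + \frac{21}{2} e_{234}


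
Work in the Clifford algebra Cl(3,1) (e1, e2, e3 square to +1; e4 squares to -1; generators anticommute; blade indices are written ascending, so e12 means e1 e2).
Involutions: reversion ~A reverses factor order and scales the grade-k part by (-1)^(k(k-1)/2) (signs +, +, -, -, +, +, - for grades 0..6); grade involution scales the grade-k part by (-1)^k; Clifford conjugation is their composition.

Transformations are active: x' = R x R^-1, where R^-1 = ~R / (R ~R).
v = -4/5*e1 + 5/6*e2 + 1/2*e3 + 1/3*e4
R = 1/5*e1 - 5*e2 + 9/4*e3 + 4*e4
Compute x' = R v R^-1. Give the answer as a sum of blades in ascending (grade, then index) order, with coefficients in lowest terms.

~R = 1/5*e1 - 5*e2 + 9/4*e3 + 4*e4, and R ~R = 5641/400, so R^-1 = ~R / (5641/400).
R v = -907/200 - 23/6*e12 + 19/10*e13 + 49/15*e14 - 35/8*e23 - 5*e24 - 5/4*e34
Answer: 18936/28205*e1 + 80635/33846*e2 - 21967/11282*e3 - 49177/16923*e4


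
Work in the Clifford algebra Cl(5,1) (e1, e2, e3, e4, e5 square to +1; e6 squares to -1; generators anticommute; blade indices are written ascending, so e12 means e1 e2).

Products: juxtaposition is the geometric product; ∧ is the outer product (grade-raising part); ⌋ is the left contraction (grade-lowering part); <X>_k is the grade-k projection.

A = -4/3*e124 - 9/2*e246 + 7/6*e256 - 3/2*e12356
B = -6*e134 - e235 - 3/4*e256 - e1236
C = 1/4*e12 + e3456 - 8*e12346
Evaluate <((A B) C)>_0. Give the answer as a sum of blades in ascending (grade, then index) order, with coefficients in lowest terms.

step 1: -7/8 + 3/2*e5 - 9/8*e13 + 3/2*e16 - 8*e23 + 7/6*e36 + 27/8*e45 + 9/2*e134 - 7/6*e135 + 4/3*e346 + 27*e1236 + 4/3*e1345 - e1456 + 9*e2456 - 9/2*e3456 + 7*e123456
step 2: 9/2 - 216*e4 + 164/3*e5 - 1717/96*e12 + 3*e13 - 4/3*e16 - 297/32*e23 + 291/8*e26 - 81/8*e36 + 7/6*e45 + 28/3*e124 + 291/8*e125 + 72*e135 - 391/6*e146 - 9/2*e156 + 105/8*e234 + 185/24*e235 + 9*e246 + 32/3*e256 + 3/2*e346 + 7/24*e1236 + 891/32*e1245 + 3/2*e1345 - 27/8*e1456 + 1/3*e2345 + 13/12*e2456 - 21/8*e3456 + 22/3*e12346 + 27*e12356 - 105/8*e123456
step 3: 9/2
Answer: 9/2


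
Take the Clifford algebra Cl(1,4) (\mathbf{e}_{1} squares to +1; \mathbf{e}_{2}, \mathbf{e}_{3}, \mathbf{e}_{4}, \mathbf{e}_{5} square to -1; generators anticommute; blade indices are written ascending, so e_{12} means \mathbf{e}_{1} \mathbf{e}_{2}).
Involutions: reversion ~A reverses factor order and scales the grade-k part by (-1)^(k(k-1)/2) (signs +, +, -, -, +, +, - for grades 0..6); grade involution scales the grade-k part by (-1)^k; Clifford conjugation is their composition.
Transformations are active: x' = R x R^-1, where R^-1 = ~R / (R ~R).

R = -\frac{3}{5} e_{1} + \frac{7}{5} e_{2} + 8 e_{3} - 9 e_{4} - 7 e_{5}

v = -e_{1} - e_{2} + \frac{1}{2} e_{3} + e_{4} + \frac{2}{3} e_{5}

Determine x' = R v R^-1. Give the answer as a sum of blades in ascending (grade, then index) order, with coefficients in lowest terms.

~R = -\frac{3}{5} e_{1} + \frac{7}{5} e_{2} + 8 e_{3} - 9 e_{4} - 7 e_{5}, and R ~R = -\frac{978}{5}, so R^-1 = ~R / (-\frac{978}{5}).
R v = \frac{35}{3} + 2 e_{12} + \frac{77}{10} e_{13} - \frac{48}{5} e_{14} - \frac{37}{5} e_{15} + \frac{87}{10} e_{23} - \frac{38}{5} e_{24} - \frac{91}{15} e_{25} + \frac{25}{2} e_{34} + \frac{53}{6} e_{35} + e_{45}
Answer: \frac{524}{489} e_{1} + \frac{1222}{1467} e_{2} - \frac{4267}{2934} e_{3} + \frac{12}{163} e_{4} + \frac{247}{1467} e_{5}


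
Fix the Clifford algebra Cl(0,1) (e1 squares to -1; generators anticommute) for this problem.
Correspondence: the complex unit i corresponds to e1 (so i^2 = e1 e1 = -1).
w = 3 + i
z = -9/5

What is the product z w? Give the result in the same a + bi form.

In blades: z = -9/5, w = 3 + e1.
Distribute z over w term by term (generator squares from the signature, products reordered to ascending indices): (-9/5)*w = -27/5 - 9/5*e1.
Sum: -27/5 - 9/5*e1; translating back through the correspondence:
Answer: -27/5 - 9/5*i


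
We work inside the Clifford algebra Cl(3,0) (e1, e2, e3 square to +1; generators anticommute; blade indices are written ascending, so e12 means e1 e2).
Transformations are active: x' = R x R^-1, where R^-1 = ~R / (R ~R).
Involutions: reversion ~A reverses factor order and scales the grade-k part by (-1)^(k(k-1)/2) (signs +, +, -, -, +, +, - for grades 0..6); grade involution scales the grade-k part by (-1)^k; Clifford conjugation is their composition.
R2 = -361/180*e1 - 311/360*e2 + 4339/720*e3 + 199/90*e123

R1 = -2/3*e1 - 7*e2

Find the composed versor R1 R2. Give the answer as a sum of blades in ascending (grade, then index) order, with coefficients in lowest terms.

Distribute over the terms of R1 (each basis-blade product reordered to ascending indices, repeated generators contracted through their squares):
(-2/3*e1) R2 = 361/270 + 311/540*e12 - 4339/1080*e13 - 199/135*e23
(-7*e2) R2 = 2177/360 - 2527/180*e12 + 1393/90*e13 - 30373/720*e23
Summing the partial products and collecting blades:
Answer: 1595/216 - 727/54*e12 + 12377/1080*e13 - 94303/2160*e23


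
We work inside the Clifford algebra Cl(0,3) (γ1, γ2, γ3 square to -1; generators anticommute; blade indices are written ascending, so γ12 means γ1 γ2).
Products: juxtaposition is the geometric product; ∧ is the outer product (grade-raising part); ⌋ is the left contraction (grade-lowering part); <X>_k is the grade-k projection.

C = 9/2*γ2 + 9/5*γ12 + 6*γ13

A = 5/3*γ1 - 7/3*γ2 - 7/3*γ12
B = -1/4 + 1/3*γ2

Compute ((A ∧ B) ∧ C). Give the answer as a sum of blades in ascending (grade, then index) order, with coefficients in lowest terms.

step 1: -5/12*γ1 + 7/12*γ2 + 41/36*γ12
step 2: -15/8*γ12 - 7/2*γ123
Answer: -15/8*γ12 - 7/2*γ123


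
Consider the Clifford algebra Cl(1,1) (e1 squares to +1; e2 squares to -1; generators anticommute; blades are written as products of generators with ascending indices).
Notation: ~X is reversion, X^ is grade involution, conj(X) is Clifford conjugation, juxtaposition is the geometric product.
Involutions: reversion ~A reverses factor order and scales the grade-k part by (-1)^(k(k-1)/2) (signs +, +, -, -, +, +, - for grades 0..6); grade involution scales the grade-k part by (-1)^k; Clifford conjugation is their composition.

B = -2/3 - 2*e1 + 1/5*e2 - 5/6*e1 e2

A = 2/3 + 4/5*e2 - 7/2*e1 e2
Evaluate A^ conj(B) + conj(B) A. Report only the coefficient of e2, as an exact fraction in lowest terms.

first term: -3169/900 - 1/30*e1 + 37/5*e2 + 202/45*e1 e2
second term: -2881/900 + 41/30*e1 - 23/3*e2 + 202/45*e1 e2
Answer: -4/15


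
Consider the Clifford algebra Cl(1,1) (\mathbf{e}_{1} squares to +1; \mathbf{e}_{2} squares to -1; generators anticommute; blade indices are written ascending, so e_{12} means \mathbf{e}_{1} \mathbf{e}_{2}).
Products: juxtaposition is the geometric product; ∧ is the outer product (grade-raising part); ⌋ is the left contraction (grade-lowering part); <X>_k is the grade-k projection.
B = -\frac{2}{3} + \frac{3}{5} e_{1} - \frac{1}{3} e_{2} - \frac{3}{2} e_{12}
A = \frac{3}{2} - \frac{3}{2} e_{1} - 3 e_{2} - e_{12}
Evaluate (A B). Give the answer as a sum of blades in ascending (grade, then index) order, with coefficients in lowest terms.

step 1: -\frac{7}{5} + \frac{91}{15} e_{1} + \frac{87}{20} e_{2} + \frac{43}{60} e_{12}
Answer: -\frac{7}{5} + \frac{91}{15} e_{1} + \frac{87}{20} e_{2} + \frac{43}{60} e_{12}


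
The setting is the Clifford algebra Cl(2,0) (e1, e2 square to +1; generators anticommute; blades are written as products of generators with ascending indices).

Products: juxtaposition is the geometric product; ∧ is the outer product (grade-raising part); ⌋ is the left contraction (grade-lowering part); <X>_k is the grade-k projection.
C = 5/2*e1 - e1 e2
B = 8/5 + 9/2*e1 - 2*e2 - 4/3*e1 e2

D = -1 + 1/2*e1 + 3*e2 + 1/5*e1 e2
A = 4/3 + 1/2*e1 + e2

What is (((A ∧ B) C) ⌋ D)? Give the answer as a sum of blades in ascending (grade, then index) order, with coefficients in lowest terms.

step 1: 32/15 + 34/5*e1 - 16/15*e2 - 131/18*e1 e2
step 2: 175/18 + 64/15*e1 + 2051/180*e2 + 8/15*e1 e2
step 3: 23839/900 + 581/225*e1 + 1501/50*e2 + 35/18*e1 e2
Answer: 23839/900 + 581/225*e1 + 1501/50*e2 + 35/18*e1 e2


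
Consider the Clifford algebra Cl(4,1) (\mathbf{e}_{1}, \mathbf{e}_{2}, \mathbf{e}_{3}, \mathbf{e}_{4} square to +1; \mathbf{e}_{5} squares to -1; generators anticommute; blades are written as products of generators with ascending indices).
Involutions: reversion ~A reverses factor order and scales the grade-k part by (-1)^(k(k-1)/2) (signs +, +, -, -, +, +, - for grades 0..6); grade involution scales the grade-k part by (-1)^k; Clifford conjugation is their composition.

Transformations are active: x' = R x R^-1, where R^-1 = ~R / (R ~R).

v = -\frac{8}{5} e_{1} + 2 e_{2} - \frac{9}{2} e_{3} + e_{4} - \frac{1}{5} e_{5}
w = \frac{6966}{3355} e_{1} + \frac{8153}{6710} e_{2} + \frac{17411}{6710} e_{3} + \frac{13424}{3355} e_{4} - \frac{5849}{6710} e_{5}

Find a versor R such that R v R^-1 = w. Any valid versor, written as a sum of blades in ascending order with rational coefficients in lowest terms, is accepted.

Reasoning: v^2 = w^2 = \frac{2777}{100} since conjugation preserves the quadratic form; R = v + w = \frac{1598}{3355} e_{1} + \frac{21573}{6710} e_{2} - \frac{6392}{3355} e_{3} + \frac{16779}{3355} e_{4} - \frac{7191}{6710} e_{5} is then valid when invertible, keeping its own part and reversing (v - w)/2.
Answer: \frac{1598}{3355} e_{1} + \frac{21573}{6710} e_{2} - \frac{6392}{3355} e_{3} + \frac{16779}{3355} e_{4} - \frac{7191}{6710} e_{5}


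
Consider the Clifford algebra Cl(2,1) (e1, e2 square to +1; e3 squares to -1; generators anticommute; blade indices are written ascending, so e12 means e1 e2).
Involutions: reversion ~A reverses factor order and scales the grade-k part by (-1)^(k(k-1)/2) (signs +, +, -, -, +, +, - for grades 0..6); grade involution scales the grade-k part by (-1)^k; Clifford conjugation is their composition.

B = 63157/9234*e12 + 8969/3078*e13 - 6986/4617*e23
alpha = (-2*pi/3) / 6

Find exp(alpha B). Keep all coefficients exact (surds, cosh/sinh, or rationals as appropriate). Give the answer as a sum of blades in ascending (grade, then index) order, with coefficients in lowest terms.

B^2 term by term: the squares give (63157/9234)^2*(e12)^2 + (8969/3078)^2*(e13)^2 + (-6986/4617)^2*(e23)^2 = 3988806649/85266756*(-1) + 80442961/9474084*(+1) + 48804196/21316689*(+1) = -36 (each basis 2-blade squares to minus the product of its generators' squares); cross terms between blades sharing an index anticommute and cancel. So B^2 = -36.
B^2 = -36 — B^2 < 0, so the exponential closes trigonometrically: l = 6, alpha*l = -2*pi/3, so exp(alpha B) = cos(-2*pi/3) + (sin(-2*pi/3)/6)*B = -1/2 + (-sqrt(3)/12)*B.
Answer: -1/2 - 63157*sqrt(3)/110808*e12 - 8969*sqrt(3)/36936*e13 + 3493*sqrt(3)/27702*e23


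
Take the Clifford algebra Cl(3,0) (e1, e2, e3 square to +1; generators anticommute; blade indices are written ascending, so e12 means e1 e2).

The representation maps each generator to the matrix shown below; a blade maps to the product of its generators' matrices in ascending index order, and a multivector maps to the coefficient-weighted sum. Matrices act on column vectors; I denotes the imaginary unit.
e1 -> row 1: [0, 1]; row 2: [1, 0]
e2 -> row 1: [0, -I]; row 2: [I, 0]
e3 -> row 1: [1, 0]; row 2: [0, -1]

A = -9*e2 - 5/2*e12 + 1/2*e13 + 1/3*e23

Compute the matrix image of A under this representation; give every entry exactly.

Bivector images (products of the table entries): rho(e12) = rho(e1)rho(e2) = row 1: [I, 0]; row 2: [0, -I]; rho(e13) = rho(e1)rho(e3) = row 1: [0, -1]; row 2: [1, 0]; rho(e23) = rho(e2)rho(e3) = row 1: [0, I]; row 2: [I, 0].
M = (-9)*rho(e2) + (-5/2)*rho(e12) + (1/2)*rho(e13) + (1/3)*rho(e23), summed entrywise:
Answer: row 1: [-5*I/2, -1/2 + 28*I/3]; row 2: [1/2 - 26*I/3, 5*I/2]


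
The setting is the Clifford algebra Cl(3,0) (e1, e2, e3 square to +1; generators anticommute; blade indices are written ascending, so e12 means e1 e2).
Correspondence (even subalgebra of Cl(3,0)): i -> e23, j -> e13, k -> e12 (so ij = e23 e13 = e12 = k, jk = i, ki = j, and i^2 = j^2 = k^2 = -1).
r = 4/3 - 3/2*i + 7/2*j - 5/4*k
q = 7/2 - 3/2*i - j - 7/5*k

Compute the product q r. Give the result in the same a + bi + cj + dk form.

In blades: q = 7/2 - 7/5*e12 - e13 - 3/2*e23, r = 4/3 - 5/4*e12 + 7/2*e13 - 3/2*e23.
Distribute q over r term by term (generator squares from the signature, products reordered to ascending indices): (7/2)*r = 14/3 - 35/8*e12 + 49/4*e13 - 21/4*e23; (-7/5*e12)*r = -7/4 - 28/15*e12 + 21/10*e13 + 49/10*e23; (-e13)*r = 7/2 - 3/2*e12 - 4/3*e13 + 5/4*e23; (-3/2*e23)*r = -9/4 - 21/4*e12 - 15/8*e13 - 2*e23.
Sum: 25/6 - 1559/120*e12 + 1337/120*e13 - 11/10*e23; translating back through the correspondence:
Answer: 25/6 - 11/10*i + 1337/120*j - 1559/120*k


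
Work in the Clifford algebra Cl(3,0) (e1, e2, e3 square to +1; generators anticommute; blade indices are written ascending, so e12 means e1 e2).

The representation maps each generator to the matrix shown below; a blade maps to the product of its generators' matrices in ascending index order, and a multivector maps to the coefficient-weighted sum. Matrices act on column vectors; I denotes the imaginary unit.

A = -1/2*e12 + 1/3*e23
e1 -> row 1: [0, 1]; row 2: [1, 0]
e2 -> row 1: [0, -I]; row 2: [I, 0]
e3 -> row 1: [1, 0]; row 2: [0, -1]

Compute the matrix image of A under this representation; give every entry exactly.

Bivector images (products of the table entries): rho(e12) = rho(e1)rho(e2) = row 1: [I, 0]; row 2: [0, -I]; rho(e23) = rho(e2)rho(e3) = row 1: [0, I]; row 2: [I, 0].
M = (-1/2)*rho(e12) + (1/3)*rho(e23), summed entrywise:
Answer: row 1: [-I/2, I/3]; row 2: [I/3, I/2]


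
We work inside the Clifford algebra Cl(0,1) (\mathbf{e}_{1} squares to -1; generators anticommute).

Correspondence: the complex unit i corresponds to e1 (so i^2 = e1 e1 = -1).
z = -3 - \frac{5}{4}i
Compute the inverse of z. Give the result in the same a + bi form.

In blades: z = -3 - \frac{5}{4} e_{1}.
With qbar = -3 + \frac{5}{4} e_{1} (scalar fixed, mapped units negated), z qbar = \frac{169}{16} (the sum of squared coefficients), so z^-1 = qbar / (\frac{169}{16}) = -\frac{48}{169} + \frac{20}{169} e_{1}; translating back:
Answer: -\frac{48}{169} + \frac{20}{169}i


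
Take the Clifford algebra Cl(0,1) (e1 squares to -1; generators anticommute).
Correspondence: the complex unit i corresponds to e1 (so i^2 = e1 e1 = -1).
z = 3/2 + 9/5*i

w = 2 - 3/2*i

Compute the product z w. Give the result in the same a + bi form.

In blades: z = 3/2 + 9/5*e1, w = 2 - 3/2*e1.
Distribute z over w term by term (generator squares from the signature, products reordered to ascending indices): (3/2)*w = 3 - 9/4*e1; (9/5*e1)*w = 27/10 + 18/5*e1.
Sum: 57/10 + 27/20*e1; translating back through the correspondence:
Answer: 57/10 + 27/20*i


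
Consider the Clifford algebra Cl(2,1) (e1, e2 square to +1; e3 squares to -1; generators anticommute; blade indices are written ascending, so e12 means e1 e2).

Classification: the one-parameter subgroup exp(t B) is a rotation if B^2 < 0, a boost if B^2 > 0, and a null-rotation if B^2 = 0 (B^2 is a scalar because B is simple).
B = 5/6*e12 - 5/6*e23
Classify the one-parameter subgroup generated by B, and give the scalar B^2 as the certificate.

B^2 term by term: the squares give (5/6)^2*(e12)^2 + (-5/6)^2*(e23)^2 = 25/36*(-1) + 25/36*(+1) = 0 (each basis 2-blade squares to minus the product of its generators' squares); cross terms between blades sharing an index anticommute and cancel. So B^2 = 0.
Answer: null-rotation, certificate B^2 = 0. The invariant at work: B^2 = 0 is unchanged by conjugation, hence its sign classifies the subgroup whatever basis B is written in.


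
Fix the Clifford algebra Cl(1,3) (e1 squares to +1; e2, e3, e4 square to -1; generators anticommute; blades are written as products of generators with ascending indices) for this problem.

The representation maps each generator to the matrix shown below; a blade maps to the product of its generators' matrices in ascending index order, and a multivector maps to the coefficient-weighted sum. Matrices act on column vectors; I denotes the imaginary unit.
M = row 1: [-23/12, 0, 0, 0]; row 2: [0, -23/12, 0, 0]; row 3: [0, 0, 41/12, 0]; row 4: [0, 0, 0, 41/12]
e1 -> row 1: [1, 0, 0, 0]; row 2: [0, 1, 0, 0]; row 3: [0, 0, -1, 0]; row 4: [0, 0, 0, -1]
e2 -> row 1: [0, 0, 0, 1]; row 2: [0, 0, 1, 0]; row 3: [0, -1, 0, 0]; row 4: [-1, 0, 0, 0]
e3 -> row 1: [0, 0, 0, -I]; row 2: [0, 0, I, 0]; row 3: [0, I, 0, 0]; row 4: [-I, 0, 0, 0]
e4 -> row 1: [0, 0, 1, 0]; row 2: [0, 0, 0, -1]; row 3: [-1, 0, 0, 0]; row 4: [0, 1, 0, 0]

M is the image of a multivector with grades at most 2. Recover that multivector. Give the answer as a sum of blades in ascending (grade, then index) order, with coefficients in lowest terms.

Method: the blade images are trace-orthogonal — tr(rho(e_A) rho(e_B)^-1) = 4 if A = B and 0 otherwise — and rho(e_A)^-1 = (e_A)^2 * rho(e_A) with (e_A)^2 = +1 or -1, so the coefficient of e_A in the preimage is (e_A)^2 * tr(M rho(e_A))/4.
Nonzero projections over blades of grade <= 2: 1: (1)^2 = +1, tr(M 1) = 3, coefficient 3/4; e1: (e1)^2 = +1, tr(M rho(e1)) = -32/3, coefficient -8/3. Every other blade of grade <= 2 projects to 0.
Answer: 3/4 - 8/3*e1


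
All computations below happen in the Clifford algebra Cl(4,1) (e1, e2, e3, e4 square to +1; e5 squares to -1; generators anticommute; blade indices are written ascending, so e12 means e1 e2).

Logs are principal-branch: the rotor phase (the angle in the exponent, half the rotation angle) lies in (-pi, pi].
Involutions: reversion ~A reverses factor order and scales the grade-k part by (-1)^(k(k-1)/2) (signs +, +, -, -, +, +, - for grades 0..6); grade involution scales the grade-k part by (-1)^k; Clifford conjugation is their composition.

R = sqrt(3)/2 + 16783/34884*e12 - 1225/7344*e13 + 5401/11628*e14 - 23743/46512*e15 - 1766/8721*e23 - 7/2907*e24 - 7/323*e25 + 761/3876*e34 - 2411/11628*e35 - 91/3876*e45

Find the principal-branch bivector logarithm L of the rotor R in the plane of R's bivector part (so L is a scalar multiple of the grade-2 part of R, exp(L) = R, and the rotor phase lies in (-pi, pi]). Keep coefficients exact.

The scalar part of R is sqrt(3)/2, so the principal-branch rotor phase is pinned; divide the bivector part by its sine to get the unit plane — L is the phase times that plane.
Concretely: cos(phase) = sqrt(3)/2 gives phase = ±pi/6, and since phase/sin(phase) is even the sign is immaterial: L = (phase/sin(phase)) * <R>_2 = (pi/3) * <R>_2.
Answer: 16783*pi/104652*e12 - 1225*pi/22032*e13 + 5401*pi/34884*e14 - 23743*pi/139536*e15 - 1766*pi/26163*e23 - 7*pi/8721*e24 - 7*pi/969*e25 + 761*pi/11628*e34 - 2411*pi/34884*e35 - 91*pi/11628*e45


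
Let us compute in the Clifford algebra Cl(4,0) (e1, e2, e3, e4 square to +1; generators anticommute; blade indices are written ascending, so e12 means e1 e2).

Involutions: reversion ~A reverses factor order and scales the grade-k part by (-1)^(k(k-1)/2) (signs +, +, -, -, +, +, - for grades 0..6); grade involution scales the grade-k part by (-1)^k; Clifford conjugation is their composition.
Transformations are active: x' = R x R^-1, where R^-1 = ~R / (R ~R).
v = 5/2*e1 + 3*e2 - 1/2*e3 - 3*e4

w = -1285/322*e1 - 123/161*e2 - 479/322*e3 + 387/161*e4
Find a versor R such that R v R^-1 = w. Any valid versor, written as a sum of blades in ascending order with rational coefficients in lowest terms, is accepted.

Construction: equal norms (both 49/2) license R = v + w = -240/161*e1 + 360/161*e2 - 320/161*e3 - 96/161*e4 — nothing changes along that direction, while (v - w)/2 changes sign, so v maps onto w.
Answer: -240/161*e1 + 360/161*e2 - 320/161*e3 - 96/161*e4


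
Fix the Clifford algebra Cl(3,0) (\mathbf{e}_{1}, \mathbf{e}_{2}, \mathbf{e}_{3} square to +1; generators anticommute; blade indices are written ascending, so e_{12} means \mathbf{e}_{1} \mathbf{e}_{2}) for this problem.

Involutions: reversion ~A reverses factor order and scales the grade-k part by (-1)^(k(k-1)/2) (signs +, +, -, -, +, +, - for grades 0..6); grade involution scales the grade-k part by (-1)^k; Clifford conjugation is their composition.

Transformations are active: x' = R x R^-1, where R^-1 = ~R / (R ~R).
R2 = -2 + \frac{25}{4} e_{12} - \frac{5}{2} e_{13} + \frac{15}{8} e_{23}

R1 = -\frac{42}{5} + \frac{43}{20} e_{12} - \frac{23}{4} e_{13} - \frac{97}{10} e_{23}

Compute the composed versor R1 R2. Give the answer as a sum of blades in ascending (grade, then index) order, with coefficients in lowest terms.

Distribute over the terms of R1 (each basis-blade product reordered to ascending indices, repeated generators contracted through their squares):
(-\frac{42}{5}) R2 = \frac{84}{5} - \frac{105}{2} e_{12} + 21 e_{13} - \frac{63}{4} e_{23}
(\frac{43}{20} e_{12}) R2 = -\frac{215}{16} - \frac{43}{10} e_{12} + \frac{129}{32} e_{13} + \frac{43}{8} e_{23}
(-\frac{23}{4} e_{13}) R2 = -\frac{115}{8} + \frac{345}{32} e_{12} + \frac{23}{2} e_{13} - \frac{575}{16} e_{23}
(-\frac{97}{10} e_{23}) R2 = \frac{291}{16} + \frac{97}{4} e_{12} + \frac{485}{8} e_{13} + \frac{97}{5} e_{23}
Summing the partial products and collecting blades:
Answer: \frac{287}{40} - \frac{3483}{160} e_{12} + \frac{3109}{32} e_{13} - \frac{2153}{80} e_{23}


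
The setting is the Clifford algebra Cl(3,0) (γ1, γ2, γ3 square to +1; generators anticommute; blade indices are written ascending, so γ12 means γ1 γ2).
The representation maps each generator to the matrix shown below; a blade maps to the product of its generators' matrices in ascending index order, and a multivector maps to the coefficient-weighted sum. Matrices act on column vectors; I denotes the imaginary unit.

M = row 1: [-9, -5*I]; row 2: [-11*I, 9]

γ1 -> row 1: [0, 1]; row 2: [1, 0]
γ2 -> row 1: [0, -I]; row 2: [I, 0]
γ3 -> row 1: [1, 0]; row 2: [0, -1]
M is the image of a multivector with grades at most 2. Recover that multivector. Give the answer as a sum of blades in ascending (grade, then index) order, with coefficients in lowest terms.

Method: 1, rho(γ1), rho(γ2), rho(γ3) form a trace-orthogonal basis of the 2x2 complex matrices (tr(X Y) = 2 if X = Y, else 0), so M = m0*1 + m1*rho(γ1) + m2*rho(γ2) + m3*rho(γ3) with m0 = tr(M)/2 = 0, m1 = tr(M rho(γ1))/2 = -8*I, m2 = tr(M rho(γ2))/2 = -3, m3 = tr(M rho(γ3))/2 = -9.
Multiplying table entries, the bivector images are rho(γ12) = I*rho(γ3), rho(γ13) = -I*rho(γ2), rho(γ23) = I*rho(γ1); with real blade coefficients the real parts of m0..m3 are the coefficients of 1, γ1, γ2, γ3 and the imaginary parts give the bivectors (γ23: Im m1, γ13: -Im m2, γ12: Im m3).
Answer: -3*γ2 - 9*γ3 - 8*γ23


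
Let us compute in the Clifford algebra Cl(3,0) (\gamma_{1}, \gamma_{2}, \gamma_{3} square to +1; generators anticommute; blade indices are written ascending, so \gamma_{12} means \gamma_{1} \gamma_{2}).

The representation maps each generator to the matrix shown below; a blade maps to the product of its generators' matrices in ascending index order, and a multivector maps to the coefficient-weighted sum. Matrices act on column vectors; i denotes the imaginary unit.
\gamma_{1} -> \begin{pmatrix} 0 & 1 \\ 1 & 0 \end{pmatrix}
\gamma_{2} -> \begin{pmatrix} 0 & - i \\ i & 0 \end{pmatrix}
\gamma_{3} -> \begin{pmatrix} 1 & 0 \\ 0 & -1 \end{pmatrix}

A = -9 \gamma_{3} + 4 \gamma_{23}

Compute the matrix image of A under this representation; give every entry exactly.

Bivector images (products of the table entries): rho(\gamma_{23}) = rho(\gamma_{2})rho(\gamma_{3}) = \begin{pmatrix} 0 & i \\ i & 0 \end{pmatrix}.
M = (-9)*rho(\gamma_{3}) + (4)*rho(\gamma_{23}), summed entrywise:
Answer: \begin{pmatrix} -9 & 4 i \\ 4 i & 9 \end{pmatrix}
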